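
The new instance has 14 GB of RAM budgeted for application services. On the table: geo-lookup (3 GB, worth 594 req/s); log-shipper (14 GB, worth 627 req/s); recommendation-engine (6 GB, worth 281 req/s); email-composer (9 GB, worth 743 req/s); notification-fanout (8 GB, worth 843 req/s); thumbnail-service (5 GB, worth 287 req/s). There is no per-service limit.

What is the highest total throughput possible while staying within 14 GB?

Density check — geo-lookup 198.00, notification-fanout 105.38, email-composer 82.56 are the best per GB.
Best packing: 4×geo-lookup — 12 GB, 2376 total.

2376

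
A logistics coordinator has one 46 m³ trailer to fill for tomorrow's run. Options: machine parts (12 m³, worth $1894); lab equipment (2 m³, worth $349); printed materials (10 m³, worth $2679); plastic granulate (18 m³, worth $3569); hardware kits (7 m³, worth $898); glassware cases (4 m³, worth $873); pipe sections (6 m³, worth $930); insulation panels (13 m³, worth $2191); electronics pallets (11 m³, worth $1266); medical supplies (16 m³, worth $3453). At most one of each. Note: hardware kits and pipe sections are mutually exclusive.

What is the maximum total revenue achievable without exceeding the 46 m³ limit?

Taking the top-ratio shipments first gives lab equipment + printed materials + glassware cases + insulation panels + medical supplies for 9545 (45 m³).
Dropping glassware cases and insulation panels frees 17 m³; slotting in plastic granulate (18 m³) lifts the total to 10050 at 46 m³.
The closest alternative, printed materials + plastic granulate + medical supplies, reaches only 9701.

10050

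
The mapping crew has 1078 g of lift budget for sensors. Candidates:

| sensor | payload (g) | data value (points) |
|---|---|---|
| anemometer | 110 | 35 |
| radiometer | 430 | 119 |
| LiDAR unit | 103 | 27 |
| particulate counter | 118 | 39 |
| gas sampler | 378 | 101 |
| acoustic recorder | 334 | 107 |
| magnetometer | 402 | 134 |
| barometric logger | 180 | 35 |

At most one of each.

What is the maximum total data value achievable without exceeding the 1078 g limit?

342

Best packing: anemometer + LiDAR unit + particulate counter + acoustic recorder + magnetometer — 1067 g, 342 total.
Next best is anemometer + radiometer + particulate counter + magnetometer at 327 (1060 g) — short by 15.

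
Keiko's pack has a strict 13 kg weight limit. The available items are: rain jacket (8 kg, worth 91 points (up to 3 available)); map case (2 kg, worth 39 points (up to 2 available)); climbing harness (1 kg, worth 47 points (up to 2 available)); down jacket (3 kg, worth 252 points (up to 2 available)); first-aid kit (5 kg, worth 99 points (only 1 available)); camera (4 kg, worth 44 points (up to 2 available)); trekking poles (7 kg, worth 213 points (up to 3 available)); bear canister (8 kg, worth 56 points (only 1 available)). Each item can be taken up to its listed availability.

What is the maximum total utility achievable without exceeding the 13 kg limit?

By utility per kg: down jacket 84.00, climbing harness 47.00, trekking poles 30.43, first-aid kit 19.80 lead.
Taking the top-ratio items first gives 2×climbing harness + 2×down jacket + first-aid kit for 697 (13 kg).
The 7 kg tied up in 2×climbing harness and first-aid kit is better spent on trekking poles — total rises to 717 (13 kg).
Nothing else within 13 kg beats 717.

717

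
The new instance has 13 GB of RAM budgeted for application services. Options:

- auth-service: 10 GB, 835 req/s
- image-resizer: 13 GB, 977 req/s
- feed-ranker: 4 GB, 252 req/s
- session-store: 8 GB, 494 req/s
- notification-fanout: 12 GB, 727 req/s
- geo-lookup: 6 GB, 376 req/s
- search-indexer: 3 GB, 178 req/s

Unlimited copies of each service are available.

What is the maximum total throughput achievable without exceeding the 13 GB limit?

1013

The ratio ordering already packs tightly: auth-service + search-indexer, 13 GB, 1013.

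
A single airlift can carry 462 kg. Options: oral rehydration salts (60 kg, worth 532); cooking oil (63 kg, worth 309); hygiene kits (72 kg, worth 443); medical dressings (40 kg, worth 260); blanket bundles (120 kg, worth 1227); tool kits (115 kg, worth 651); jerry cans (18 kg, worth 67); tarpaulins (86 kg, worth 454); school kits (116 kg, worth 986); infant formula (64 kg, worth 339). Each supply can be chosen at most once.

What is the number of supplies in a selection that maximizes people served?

Optimal total is 3656.
For example oral rehydration salts + medical dressings + blanket bundles + tool kits + school kits achieves it, using 451 kg.
All optima have 5 supplies.

5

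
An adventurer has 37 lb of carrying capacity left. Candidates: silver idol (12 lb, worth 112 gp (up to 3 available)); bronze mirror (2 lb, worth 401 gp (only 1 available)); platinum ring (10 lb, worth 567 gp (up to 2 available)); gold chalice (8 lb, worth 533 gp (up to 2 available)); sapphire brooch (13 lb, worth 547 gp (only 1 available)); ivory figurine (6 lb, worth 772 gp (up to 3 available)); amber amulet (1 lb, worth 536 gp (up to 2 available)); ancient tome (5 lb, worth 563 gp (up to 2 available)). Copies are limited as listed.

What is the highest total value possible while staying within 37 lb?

4919

Density check — amber amulet 536.00, bronze mirror 200.50, ivory figurine 128.67 are the best per lb.
Greedy by ratio would take bronze mirror + 3×ivory figurine + 2×amber amulet + 2×ancient tome: 32 lb used, total 4915.
Dropping ancient tome frees 5 lb; slotting in platinum ring (10 lb) lifts the total to 4919 at 37 lb.
Nothing else within 37 lb beats 4919.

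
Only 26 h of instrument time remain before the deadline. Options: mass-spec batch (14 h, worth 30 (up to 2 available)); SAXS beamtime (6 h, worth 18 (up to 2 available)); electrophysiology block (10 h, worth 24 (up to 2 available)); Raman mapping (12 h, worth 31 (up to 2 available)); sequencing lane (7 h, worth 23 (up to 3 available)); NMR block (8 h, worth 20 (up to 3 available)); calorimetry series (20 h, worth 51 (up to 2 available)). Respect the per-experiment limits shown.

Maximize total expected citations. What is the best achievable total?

82

A density-first pass picks 3×sequencing lane — 69 at 21 h.
The 7 h tied up in sequencing lane is better spent on 2×SAXS beamtime — total rises to 82 (26 h).
That's the maximum — no swap from here does better than 82.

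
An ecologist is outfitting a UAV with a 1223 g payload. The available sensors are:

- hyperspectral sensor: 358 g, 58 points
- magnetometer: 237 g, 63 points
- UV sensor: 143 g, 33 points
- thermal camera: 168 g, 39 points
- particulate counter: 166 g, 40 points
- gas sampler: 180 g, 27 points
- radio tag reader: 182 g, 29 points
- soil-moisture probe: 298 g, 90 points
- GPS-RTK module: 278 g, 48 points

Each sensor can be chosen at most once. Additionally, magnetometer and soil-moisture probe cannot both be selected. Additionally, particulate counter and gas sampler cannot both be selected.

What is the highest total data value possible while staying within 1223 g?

260

Hyperspectral sensor + UV sensor + thermal camera + particulate counter + soil-moisture probe uses 1133 of the 1223 g and totals 260.
That's the maximum — no feasible swap from here does better than 260.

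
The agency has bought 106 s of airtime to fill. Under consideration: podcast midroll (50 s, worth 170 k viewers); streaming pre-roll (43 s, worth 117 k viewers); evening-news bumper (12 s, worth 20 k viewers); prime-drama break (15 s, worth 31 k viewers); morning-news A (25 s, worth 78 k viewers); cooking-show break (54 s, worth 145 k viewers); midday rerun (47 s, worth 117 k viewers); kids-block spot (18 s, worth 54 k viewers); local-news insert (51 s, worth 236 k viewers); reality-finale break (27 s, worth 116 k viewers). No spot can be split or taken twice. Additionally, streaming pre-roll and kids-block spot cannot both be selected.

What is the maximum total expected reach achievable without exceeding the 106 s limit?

The ratio ordering already packs tightly: morning-news A + local-news insert + reality-finale break, 103 s, 430.
The closest alternative, podcast midroll + local-news insert, reaches only 406.

430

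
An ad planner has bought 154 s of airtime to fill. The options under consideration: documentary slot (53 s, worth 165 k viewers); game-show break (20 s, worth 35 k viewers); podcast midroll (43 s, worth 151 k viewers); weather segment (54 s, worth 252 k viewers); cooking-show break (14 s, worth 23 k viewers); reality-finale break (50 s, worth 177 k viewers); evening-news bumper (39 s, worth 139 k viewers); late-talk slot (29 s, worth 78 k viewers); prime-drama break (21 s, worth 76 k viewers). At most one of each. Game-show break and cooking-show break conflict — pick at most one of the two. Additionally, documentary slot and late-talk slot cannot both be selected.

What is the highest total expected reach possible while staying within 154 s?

583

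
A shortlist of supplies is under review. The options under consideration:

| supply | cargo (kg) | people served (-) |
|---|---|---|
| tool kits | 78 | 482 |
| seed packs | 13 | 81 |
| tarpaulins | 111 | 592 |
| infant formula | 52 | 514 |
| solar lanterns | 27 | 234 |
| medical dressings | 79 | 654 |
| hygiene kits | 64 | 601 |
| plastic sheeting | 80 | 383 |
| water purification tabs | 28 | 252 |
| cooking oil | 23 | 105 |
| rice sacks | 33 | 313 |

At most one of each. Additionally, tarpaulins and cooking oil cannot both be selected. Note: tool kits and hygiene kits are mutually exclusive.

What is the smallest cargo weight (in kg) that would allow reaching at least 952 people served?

107

Look for the lowest-cargo combination reaching 952.
infant formula + solar lanterns + water purification tabs: 1000 people served at 107 kg.
Any bundle with less than 107 kg falls short of 952.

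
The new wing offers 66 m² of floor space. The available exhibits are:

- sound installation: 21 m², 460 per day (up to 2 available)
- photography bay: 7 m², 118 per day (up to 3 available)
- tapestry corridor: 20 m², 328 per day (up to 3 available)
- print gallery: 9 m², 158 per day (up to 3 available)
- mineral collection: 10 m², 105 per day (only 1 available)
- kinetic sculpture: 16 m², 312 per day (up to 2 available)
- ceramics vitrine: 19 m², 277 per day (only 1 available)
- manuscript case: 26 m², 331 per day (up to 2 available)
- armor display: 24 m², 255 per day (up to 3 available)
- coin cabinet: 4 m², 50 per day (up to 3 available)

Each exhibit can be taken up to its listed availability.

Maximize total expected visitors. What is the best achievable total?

Ranking by ratio (expected visitors/m²): sound installation 21.90, kinetic sculpture 19.50, print gallery 17.56, photography bay 16.86.
2×sound installation + photography bay + kinetic sculpture uses 65 of the 66 m² and totals 1350.
Nothing else within 66 m² beats 1350.

1350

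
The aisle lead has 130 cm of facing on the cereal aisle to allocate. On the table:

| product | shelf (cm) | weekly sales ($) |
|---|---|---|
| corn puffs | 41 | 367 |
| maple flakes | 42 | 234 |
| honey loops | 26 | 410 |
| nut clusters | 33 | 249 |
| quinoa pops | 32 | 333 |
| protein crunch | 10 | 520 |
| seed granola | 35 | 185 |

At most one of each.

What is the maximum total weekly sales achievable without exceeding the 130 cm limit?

The ratio ordering already packs tightly: corn puffs + honey loops + quinoa pops + protein crunch, 109 cm, 1630.

1630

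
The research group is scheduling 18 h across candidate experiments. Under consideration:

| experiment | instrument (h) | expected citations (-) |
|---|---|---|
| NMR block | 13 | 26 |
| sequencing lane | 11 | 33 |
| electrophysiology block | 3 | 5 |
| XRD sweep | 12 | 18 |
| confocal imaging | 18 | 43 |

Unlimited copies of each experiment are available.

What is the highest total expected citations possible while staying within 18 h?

43

Taking sequencing lane + 2×electrophysiology block: 17 h used, 43 in expected citations.
That's the maximum — no swap from here does better than 43.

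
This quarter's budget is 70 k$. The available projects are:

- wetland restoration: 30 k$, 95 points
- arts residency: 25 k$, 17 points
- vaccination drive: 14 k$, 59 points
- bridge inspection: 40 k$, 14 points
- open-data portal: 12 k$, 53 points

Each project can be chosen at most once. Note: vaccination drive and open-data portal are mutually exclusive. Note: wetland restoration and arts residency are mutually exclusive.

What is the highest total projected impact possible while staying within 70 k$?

Ranking by ratio (projected impact/k$): open-data portal 4.42, vaccination drive 4.21, wetland restoration 3.17, arts residency 0.68.
Wetland restoration + vaccination drive uses 44 of the 70 k$ and totals 154.

154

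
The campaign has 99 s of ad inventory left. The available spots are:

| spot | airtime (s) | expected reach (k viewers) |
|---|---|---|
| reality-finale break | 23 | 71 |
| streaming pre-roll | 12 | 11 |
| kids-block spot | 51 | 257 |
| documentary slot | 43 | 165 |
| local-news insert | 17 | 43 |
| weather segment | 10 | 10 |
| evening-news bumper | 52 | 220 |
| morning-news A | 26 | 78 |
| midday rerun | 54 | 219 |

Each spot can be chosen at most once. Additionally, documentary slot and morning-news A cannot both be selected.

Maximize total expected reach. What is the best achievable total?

The ratio ordering already packs tightly: kids-block spot + documentary slot, 94 s, 422.

422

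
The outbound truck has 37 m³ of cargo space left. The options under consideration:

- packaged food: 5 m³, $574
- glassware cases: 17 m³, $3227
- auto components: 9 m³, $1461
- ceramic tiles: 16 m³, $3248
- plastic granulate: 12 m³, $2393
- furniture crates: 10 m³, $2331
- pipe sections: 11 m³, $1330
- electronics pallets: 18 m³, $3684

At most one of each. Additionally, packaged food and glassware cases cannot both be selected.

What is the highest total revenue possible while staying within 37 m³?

Ranking by ratio (revenue/m³): furniture crates 233.10, electronics pallets 204.67, ceramic tiles 203.00, plastic granulate 199.42.
The ratio ordering already packs tightly: auto components + furniture crates + electronics pallets, 37 m³, 7476.
Next best is auto components + ceramic tiles + plastic granulate at 7102 (37 m³) — short by 374.

7476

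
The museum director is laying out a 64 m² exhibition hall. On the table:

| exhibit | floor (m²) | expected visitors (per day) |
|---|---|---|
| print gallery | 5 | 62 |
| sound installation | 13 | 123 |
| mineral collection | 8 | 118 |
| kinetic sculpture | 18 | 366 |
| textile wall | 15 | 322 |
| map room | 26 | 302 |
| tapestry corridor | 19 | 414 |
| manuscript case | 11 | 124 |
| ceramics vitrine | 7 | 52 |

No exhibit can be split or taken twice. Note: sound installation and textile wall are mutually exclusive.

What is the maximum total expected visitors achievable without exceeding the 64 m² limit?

The ratio heuristic lands on mineral collection + kinetic sculpture + textile wall + tapestry corridor (1220) but leaves 4 m² idle.
Replace mineral collection with manuscript case: the trade gains 6 net, giving 1226 at 63 m².

1226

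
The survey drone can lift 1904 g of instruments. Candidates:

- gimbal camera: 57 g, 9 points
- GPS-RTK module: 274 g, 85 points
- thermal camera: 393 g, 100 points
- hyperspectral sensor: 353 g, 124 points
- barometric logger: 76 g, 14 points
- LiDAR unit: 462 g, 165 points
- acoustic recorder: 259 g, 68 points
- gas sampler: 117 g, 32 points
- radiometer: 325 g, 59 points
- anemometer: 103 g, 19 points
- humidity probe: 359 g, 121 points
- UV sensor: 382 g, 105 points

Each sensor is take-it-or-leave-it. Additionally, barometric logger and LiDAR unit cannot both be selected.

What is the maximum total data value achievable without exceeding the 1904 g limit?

Ranking by ratio (data value/g): LiDAR unit 0.36, hyperspectral sensor 0.35, humidity probe 0.34, GPS-RTK module 0.31.
Best packing: gimbal camera + GPS-RTK module + hyperspectral sensor + LiDAR unit + humidity probe + UV sensor — 1887 g, 609 total.
Next best is gimbal camera + GPS-RTK module + thermal camera + hyperspectral sensor + LiDAR unit + humidity probe at 604 (1898 g) — short by 5.

609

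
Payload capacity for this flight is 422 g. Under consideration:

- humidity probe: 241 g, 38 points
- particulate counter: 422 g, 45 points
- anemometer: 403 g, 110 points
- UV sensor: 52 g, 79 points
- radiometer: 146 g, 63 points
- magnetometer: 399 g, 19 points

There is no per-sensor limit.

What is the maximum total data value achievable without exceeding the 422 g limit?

632

The ratio ordering already packs tightly: 8×UV sensor, 416 g, 632.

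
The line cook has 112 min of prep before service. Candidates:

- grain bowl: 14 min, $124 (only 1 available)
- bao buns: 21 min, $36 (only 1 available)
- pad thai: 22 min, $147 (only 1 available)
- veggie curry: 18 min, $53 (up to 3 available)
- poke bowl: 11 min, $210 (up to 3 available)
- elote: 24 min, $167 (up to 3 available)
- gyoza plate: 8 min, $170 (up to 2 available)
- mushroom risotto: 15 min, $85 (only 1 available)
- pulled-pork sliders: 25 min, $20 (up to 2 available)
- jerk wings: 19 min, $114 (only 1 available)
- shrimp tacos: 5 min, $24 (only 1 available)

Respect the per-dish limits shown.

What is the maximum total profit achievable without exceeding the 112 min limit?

Best packing: grain bowl + 3×poke bowl + 2×elote + 2×gyoza plate — 111 min, 1428 total.

1428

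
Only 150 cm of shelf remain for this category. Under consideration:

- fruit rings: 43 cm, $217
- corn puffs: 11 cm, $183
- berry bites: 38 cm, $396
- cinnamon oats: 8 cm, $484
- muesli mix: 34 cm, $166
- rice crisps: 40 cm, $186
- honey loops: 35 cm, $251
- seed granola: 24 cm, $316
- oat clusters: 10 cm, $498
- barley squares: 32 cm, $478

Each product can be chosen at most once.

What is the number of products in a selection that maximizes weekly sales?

6

Best achievable weekly sales is 2423.
One optimal bundle: berry bites + cinnamon oats + honey loops + seed granola + oat clusters + barley squares (147 cm).
Any selection reaching 2423 contains exactly 6 products.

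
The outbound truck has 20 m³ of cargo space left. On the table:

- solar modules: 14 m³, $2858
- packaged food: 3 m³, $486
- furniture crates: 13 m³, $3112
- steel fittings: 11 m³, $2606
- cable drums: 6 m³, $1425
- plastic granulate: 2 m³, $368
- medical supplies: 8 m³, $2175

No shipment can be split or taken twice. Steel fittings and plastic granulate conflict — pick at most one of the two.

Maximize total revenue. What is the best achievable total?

4781

A density-first pass picks packaged food + cable drums + plastic granulate + medical supplies — 4454 at 19 m³.
Replace packaged food and cable drums and plastic granulate with steel fittings: the trade gains 327 net, giving 4781 at 19 m³.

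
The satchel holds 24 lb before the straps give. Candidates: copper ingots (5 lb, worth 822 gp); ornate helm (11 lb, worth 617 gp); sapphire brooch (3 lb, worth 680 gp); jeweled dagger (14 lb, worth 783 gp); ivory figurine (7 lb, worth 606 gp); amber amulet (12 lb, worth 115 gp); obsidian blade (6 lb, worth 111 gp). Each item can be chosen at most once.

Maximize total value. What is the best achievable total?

2285

Ranking by ratio (value/lb): sapphire brooch 226.67, copper ingots 164.40, ivory figurine 86.57.
Greedy by ratio would take copper ingots + sapphire brooch + ivory figurine + obsidian blade: 21 lb used, total 2219.
Dropping ivory figurine and obsidian blade frees 13 lb; slotting in jeweled dagger (14 lb) lifts the total to 2285 at 22 lb.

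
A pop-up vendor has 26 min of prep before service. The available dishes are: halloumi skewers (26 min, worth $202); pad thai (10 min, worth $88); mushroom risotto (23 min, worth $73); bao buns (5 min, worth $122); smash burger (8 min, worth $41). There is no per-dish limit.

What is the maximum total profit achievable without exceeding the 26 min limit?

610

By profit per min: bao buns 24.40, pad thai 8.80, halloumi skewers 7.77, smash burger 5.12 lead.
The ratio ordering already packs tightly: 5×bao buns, 25 min, 610.
The spare 1 min is too small for any remaining dish, and no exchange beats 610.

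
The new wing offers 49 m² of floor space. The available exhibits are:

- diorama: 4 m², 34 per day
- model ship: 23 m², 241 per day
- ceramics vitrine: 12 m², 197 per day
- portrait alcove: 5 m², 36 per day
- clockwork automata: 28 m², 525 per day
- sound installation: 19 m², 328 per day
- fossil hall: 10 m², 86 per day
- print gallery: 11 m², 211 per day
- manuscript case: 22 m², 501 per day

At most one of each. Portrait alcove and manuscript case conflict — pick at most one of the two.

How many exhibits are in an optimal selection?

4

Best achievable expected visitors is 943.
diorama + ceramics vitrine + print gallery + manuscript case hits 943 at 49 m².
All optima have 4 exhibits.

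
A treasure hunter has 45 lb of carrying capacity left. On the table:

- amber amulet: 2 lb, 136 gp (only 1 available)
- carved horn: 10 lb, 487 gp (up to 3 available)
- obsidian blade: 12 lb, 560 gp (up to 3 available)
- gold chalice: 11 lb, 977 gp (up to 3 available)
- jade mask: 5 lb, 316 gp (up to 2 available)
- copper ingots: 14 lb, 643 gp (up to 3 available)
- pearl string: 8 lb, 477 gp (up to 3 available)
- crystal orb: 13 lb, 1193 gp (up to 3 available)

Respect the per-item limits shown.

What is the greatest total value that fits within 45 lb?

3895

The ratio heuristic lands on amber amulet + 3×crystal orb (3715) but leaves 4 lb idle.
The 2 lb tied up in amber amulet is better spent on jade mask — total rises to 3895 (44 lb).
The spare 1 lb is too small for any remaining item, and no exchange beats 3895.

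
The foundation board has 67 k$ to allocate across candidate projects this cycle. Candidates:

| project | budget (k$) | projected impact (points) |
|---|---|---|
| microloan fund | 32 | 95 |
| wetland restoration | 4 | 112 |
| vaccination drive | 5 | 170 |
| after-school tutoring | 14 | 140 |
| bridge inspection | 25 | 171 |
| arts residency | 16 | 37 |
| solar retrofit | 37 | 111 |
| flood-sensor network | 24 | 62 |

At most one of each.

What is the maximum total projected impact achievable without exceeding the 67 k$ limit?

Taking wetland restoration + vaccination drive + after-school tutoring + bridge inspection + arts residency: 64 k$ used, 630 in projected impact.
An exhaustive check of the 256 subsets confirms 630.

630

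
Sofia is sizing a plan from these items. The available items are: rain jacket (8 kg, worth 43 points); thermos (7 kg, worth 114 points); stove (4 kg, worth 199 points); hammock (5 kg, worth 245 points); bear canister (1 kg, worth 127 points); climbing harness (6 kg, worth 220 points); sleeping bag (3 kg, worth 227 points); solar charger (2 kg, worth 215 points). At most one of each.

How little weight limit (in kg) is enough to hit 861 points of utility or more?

14

Look for the lowest-weight combination reaching 861.
stove + hammock + sleeping bag + solar charger reaches 886 using 14 kg.
No combination under 14 kg hits 861.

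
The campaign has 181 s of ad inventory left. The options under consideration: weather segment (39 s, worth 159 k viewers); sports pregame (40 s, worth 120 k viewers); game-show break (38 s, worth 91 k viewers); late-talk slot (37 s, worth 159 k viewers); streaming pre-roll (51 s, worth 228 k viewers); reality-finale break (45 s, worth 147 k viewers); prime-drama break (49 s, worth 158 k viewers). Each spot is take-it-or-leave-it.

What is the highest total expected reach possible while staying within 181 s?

704

Greedy by ratio would take weather segment + late-talk slot + streaming pre-roll + reality-finale break: 172 s used, total 693.
Dropping reality-finale break frees 45 s; slotting in prime-drama break (49 s) lifts the total to 704 at 176 s.
Runner-up weather segment + late-talk slot + streaming pre-roll + reality-finale break tops out at 693.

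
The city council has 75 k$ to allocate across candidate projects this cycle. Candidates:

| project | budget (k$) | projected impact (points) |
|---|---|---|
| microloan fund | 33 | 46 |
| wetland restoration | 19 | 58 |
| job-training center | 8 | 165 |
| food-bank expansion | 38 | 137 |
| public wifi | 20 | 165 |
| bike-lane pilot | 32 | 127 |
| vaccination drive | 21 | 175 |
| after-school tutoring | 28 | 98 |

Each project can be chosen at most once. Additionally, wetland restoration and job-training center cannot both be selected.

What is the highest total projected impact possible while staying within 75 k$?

Best packing: job-training center + public wifi + vaccination drive — 49 k$, 505 total.

505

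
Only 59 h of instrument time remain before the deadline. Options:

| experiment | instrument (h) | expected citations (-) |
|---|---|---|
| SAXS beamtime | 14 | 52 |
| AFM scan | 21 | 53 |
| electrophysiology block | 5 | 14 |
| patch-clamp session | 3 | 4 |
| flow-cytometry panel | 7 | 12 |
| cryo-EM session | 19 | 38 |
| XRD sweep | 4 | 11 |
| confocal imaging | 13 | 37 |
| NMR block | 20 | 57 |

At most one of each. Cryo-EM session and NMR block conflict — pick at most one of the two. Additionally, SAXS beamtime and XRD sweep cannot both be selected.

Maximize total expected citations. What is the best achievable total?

SAXS beamtime + electrophysiology block + flow-cytometry panel + confocal imaging + NMR block uses 59 of the 59 h and totals 172.

172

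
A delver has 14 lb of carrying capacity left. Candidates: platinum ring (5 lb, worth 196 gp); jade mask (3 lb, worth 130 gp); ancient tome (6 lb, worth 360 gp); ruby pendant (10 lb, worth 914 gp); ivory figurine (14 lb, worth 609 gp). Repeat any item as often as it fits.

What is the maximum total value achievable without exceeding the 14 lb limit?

The ratio ordering already packs tightly: jade mask + ruby pendant, 13 lb, 1044.
No other feasible combination exceeds 1044.

1044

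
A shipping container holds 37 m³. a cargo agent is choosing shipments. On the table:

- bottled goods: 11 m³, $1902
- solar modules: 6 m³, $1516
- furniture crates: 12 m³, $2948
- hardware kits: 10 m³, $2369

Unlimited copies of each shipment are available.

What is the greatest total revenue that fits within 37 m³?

9096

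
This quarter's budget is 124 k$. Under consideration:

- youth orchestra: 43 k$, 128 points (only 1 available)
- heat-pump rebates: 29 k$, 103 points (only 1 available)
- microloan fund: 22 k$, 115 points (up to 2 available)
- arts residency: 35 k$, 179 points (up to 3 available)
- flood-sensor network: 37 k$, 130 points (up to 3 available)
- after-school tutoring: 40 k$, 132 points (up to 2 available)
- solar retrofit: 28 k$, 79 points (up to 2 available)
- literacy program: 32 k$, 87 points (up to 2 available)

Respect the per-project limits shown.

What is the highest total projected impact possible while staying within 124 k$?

Best packing: 2×microloan fund + 2×arts residency — 114 k$, 588 total.
That's the maximum — no swap from here does better than 588.

588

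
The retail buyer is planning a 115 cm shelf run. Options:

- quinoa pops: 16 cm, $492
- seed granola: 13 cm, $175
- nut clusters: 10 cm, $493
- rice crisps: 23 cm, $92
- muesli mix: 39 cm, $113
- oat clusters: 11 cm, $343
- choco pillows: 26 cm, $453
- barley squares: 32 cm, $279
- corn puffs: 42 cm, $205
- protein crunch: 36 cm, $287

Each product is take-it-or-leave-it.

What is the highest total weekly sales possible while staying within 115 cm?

By weekly sales per cm: nut clusters 49.30, oat clusters 31.18, quinoa pops 30.75 lead.
Taking the top-ratio products first gives quinoa pops + seed granola + nut clusters + oat clusters + choco pillows + barley squares for 2235 (108 cm).
The 32 cm tied up in barley squares is better spent on protein crunch — total rises to 2243 (112 cm).
The closest alternative, quinoa pops + seed granola + nut clusters + oat clusters + choco pillows + barley squares, reaches only 2235.

2243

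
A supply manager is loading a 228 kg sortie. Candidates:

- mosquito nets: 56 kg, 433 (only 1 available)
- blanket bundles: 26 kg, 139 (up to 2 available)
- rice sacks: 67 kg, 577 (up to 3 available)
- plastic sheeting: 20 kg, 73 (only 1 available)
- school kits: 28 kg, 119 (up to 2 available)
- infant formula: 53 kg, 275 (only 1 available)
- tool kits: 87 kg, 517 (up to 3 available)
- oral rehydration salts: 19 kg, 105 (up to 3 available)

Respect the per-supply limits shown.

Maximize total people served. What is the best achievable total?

1870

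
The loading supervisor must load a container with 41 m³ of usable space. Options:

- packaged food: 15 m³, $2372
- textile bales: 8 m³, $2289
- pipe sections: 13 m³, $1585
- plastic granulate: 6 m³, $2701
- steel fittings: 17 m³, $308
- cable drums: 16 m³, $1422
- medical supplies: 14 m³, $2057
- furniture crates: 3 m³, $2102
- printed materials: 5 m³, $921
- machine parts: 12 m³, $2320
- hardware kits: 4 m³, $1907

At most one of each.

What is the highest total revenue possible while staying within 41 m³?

12292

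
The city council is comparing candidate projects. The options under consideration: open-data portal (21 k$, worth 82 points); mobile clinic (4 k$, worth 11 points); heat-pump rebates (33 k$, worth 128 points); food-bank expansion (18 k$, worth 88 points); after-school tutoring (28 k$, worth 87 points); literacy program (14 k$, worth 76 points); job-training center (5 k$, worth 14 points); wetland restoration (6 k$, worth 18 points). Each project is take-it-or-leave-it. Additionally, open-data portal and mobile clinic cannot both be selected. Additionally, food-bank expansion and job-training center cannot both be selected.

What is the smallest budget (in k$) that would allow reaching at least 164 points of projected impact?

Look for the lowest-budget combination reaching 164.
food-bank expansion + literacy program: 164 projected impact at 32 k$.
Below 32 k$ the best achievable stays under 164.

32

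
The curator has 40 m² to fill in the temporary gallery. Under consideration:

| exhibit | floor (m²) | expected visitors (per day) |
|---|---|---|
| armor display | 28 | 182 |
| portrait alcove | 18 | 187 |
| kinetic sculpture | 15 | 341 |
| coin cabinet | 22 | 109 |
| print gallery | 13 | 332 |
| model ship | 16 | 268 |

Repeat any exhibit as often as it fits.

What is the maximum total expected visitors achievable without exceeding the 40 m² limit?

996

By expected visitors per m²: print gallery 25.54, kinetic sculpture 22.73, model ship 16.75, portrait alcove 10.39 lead.
The ratio ordering already packs tightly: 3×print gallery, 39 m², 996.
No other feasible combination exceeds 996.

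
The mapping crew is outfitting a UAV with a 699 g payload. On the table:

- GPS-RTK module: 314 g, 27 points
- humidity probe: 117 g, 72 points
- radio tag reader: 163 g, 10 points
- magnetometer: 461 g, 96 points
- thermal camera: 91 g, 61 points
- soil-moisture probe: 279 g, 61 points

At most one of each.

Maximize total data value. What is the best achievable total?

229

The ratio heuristic lands on humidity probe + radio tag reader + thermal camera + soil-moisture probe (204) but leaves 49 g idle.
Replace radio tag reader and soil-moisture probe with magnetometer: the trade gains 25 net, giving 229 at 669 g.
The spare 30 g is too small for any remaining sensor, and no exchange beats 229.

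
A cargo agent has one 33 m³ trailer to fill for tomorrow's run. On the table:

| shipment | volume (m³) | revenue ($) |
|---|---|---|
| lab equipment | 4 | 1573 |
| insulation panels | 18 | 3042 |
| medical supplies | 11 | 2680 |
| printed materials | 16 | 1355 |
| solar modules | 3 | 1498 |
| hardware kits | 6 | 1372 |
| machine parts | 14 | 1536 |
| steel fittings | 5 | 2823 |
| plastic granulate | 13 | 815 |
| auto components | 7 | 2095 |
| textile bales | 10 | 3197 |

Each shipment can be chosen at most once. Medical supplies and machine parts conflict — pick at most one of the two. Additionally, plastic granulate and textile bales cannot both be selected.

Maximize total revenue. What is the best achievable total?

Density check — steel fittings 564.60, solar modules 499.33, lab equipment 393.25 are the best per m³.
Filling by ratio: lab equipment + solar modules + steel fittings + auto components + textile bales for 11186, with 4 m³ left unused.
The 7 m³ tied up in auto components is better spent on medical supplies — total rises to 11771 (33 m³).

11771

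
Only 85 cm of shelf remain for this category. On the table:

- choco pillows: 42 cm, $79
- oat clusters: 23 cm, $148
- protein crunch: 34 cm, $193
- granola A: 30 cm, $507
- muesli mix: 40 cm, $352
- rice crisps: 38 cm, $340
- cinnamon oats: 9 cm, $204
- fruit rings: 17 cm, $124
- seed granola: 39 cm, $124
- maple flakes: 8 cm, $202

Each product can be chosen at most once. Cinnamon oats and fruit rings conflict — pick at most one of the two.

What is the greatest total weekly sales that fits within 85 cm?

The ratio ordering already packs tightly: granola A + rice crisps + cinnamon oats + maple flakes, 85 cm, 1253.
The closest alternative, protein crunch + granola A + cinnamon oats + maple flakes, reaches only 1106.

1253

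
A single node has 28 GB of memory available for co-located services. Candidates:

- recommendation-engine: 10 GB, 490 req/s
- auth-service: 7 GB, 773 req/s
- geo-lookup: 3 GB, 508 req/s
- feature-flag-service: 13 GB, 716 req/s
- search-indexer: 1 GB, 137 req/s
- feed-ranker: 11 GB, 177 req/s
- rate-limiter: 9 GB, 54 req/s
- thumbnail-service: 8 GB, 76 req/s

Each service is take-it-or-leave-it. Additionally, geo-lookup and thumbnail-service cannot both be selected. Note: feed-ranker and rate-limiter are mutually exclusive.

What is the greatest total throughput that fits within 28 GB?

Taking auth-service + geo-lookup + feature-flag-service + search-indexer: 24 GB used, 2134 in throughput.
That's the maximum — no feasible swap from here does better than 2134.

2134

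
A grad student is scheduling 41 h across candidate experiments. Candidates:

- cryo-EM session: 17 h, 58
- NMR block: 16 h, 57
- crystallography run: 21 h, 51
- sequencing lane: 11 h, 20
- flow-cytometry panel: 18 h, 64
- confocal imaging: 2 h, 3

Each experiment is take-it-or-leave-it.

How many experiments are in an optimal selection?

3

The maximum expected citations within 41 h is 125.
cryo-EM session + flow-cytometry panel + confocal imaging hits 125 at 37 h.
Every optimal selection uses 3 experiments.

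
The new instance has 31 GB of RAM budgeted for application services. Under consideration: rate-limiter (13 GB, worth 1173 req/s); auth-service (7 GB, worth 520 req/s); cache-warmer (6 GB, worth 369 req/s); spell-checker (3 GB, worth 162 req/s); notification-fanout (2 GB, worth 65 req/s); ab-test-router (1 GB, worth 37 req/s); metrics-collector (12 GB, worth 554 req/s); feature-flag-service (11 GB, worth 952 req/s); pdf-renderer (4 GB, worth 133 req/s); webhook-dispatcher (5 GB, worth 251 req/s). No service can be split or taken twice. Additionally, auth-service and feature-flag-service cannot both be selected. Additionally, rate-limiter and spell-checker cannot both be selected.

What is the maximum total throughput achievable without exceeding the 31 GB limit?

2531

Taking rate-limiter + cache-warmer + ab-test-router + feature-flag-service: 31 GB used, 2531 in throughput.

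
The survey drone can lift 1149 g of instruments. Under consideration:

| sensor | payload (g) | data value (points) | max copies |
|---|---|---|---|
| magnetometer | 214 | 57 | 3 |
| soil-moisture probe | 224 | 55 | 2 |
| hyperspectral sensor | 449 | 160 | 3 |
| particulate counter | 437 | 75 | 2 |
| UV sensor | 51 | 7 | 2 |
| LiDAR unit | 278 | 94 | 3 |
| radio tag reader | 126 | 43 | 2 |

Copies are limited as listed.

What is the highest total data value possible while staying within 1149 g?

391

A density-first pass picks 2×hyperspectral sensor + 2×UV sensor + radio tag reader — 377 at 1126 g.
The 551 g tied up in hyperspectral sensor and 2×UV sensor is better spent on 2×LiDAR unit — total rises to 391 (1131 g).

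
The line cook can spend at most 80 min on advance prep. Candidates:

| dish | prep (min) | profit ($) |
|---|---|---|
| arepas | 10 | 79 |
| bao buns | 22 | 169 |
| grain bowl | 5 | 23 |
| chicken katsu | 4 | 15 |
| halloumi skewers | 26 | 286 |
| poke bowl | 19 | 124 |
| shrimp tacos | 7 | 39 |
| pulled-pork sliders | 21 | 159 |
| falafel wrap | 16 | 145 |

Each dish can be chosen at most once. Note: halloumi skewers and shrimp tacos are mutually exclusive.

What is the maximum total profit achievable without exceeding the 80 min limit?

Best packing: arepas + bao buns + grain bowl + halloumi skewers + falafel wrap — 79 min, 702 total.
No other feasible combination exceeds 702.

702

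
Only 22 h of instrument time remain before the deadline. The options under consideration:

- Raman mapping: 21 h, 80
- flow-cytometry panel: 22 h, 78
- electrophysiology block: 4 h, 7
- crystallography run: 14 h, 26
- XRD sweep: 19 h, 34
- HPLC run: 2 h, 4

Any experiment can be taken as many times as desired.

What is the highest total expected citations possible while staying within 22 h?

The ratio ordering already packs tightly: Raman mapping, 21 h, 80.
That's the maximum — no swap from here does better than 80.

80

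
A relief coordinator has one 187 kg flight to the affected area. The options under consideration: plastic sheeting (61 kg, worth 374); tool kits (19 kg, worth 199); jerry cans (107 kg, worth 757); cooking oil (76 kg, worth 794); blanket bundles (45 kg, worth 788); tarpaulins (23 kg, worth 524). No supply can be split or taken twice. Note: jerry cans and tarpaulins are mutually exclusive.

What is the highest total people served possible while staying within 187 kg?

2305

Best packing: tool kits + cooking oil + blanket bundles + tarpaulins — 163 kg, 2305 total.
Next best is cooking oil + blanket bundles + tarpaulins at 2106 (144 kg) — short by 199.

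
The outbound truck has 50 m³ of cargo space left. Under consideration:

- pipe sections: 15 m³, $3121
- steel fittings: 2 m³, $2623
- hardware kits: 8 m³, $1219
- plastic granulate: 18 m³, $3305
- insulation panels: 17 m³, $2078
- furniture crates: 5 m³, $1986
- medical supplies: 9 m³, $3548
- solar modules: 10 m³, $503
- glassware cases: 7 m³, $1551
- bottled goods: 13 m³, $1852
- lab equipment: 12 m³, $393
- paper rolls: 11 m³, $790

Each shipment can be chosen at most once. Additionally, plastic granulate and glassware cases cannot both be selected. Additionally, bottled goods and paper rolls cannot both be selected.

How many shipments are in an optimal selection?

5

The maximum revenue within 50 m³ is 14583.
For example pipe sections + steel fittings + plastic granulate + furniture crates + medical supplies achieves it, using 49 m³.
Any selection reaching 14583 contains exactly 5 shipments.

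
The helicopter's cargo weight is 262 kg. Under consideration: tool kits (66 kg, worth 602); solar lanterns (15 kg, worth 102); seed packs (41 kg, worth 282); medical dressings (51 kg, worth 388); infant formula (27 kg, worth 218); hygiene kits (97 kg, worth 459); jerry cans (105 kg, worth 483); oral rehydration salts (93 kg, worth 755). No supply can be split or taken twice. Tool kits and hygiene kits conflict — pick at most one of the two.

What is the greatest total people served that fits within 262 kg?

2065

Tool kits + solar lanterns + medical dressings + infant formula + oral rehydration salts uses 252 of the 262 kg and totals 2065.
Runner-up tool kits + seed packs + medical dressings + oral rehydration salts tops out at 2027.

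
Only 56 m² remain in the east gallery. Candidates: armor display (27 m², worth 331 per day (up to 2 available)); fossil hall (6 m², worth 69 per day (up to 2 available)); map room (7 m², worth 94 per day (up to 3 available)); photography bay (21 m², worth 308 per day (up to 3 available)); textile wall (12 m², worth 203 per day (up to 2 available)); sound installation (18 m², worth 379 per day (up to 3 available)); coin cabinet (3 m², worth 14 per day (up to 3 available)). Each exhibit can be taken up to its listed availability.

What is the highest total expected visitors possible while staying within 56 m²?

3×sound installation uses 54 of the 56 m² and totals 1137.
No other feasible combination exceeds 1137.

1137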